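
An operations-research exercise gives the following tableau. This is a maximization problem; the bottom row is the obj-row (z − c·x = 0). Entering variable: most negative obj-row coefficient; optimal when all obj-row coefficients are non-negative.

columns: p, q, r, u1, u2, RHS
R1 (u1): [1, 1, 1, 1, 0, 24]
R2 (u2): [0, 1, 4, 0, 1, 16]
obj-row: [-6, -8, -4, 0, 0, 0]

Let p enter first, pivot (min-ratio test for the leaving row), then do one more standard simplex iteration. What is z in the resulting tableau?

Ratio test on column p — row 1: 24/1 = 24; row 2: entry 0 ≤ 0. Minimum is 24 at row 1 (u1 leaves); pivot element 1.
Pivot on row 1; the obj-row RHS becomes 0 − (-6)·24 = 144.
Next entering variable (most negative obj-row entry -2): q.
Ratio test on column q — row 1: 24/1 = 24; row 2: 16/1 = 16. Minimum is 16 at row 2 (u2 leaves); pivot element 1.
After the second pivot the obj-row RHS is 144 − (-2)·16 = 176.

176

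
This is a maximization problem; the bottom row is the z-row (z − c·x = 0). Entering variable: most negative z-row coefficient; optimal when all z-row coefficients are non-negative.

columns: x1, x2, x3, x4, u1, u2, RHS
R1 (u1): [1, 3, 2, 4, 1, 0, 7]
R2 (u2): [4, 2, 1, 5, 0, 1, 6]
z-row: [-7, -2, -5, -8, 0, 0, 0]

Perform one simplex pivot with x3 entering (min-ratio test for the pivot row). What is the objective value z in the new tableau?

35/2

Ratio test on column x3 — row 1: 7/2 = 7/2; row 2: 6/1 = 6. Minimum is 7/2 at row 1 (u1 leaves); pivot element 2.
Pivot on row 1; the z-row RHS becomes 0 − (-5)·(7/2) = 35/2.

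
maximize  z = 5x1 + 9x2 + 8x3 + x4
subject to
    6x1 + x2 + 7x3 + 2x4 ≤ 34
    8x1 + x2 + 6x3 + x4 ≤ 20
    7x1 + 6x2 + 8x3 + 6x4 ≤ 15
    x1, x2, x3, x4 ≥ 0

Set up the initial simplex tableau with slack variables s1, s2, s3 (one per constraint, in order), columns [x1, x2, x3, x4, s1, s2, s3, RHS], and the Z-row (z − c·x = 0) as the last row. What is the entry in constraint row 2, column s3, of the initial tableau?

Slack s3 belongs to constraint 3; its column is the unit vector e_3, so the entry in row 2 is 0.

0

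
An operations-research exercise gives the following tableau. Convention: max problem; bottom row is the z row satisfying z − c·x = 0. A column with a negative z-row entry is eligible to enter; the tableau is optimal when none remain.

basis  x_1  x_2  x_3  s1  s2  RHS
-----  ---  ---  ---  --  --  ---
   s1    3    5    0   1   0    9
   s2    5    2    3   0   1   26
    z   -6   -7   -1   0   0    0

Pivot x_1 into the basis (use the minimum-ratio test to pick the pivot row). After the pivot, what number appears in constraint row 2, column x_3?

Ratio test on column x_1 — row 1: 9/3 = 3; row 2: 26/5 = 26/5. Minimum is 3 at row 1 (s1 leaves); pivot element 3.
Divide row 1 by 3; eliminate column x_1 from the other rows.
Row 2 update in column x_3: 3 − 5·0 = 3.

3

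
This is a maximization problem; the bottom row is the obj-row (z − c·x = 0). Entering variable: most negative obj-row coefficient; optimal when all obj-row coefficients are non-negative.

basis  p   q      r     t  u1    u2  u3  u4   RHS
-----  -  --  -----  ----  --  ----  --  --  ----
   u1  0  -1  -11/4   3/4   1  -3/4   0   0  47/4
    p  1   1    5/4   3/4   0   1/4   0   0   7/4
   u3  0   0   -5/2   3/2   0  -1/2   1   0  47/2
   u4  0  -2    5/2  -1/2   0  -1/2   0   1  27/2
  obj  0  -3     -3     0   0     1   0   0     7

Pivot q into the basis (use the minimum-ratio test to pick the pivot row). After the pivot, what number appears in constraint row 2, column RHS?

Ratio test on column q — row 1: entry -1 ≤ 0; row 2: (7/4)/1 = 7/4; row 3: entry 0 ≤ 0; row 4: entry -2 ≤ 0. Minimum is 7/4 at row 2 (p leaves); pivot element 1.
Divide row 2 by 1; eliminate column q from the other rows.
In the new row 2, the RHS entry is the old entry divided by the pivot: (7/4)/1 = 7/4.

7/4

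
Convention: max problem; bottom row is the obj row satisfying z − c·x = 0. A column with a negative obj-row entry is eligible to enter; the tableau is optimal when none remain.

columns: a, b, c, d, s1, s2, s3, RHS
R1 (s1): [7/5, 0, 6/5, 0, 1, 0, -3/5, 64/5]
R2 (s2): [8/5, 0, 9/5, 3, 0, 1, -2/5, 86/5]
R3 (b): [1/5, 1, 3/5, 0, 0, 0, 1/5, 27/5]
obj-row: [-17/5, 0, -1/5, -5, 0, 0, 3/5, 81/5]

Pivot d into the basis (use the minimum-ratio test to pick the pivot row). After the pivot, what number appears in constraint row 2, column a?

8/15

Ratio test on column d — row 1: entry 0 ≤ 0; row 2: (86/5)/3 = 86/15; row 3: entry 0 ≤ 0. Minimum is 86/15 at row 2 (s2 leaves); pivot element 3.
Divide row 2 by 3; eliminate column d from the other rows.
In the new row 2, the a entry is the old entry divided by the pivot: (8/5)/3 = 8/15.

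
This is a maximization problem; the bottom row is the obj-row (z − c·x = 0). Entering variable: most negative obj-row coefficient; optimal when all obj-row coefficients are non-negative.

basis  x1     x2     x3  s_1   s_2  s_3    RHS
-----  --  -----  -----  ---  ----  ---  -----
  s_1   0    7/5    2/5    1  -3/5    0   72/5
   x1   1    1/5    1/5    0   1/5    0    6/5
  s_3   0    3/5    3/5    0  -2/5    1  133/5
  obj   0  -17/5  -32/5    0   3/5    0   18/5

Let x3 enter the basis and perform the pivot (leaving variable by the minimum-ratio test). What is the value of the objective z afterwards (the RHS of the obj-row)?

Ratio test on column x3 — row 1: (72/5)/(2/5) = 36; row 2: (6/5)/(1/5) = 6; row 3: (133/5)/(3/5) = 133/3. Minimum is 6 at row 2 (x1 leaves); pivot element 1/5.
Pivot on row 2; the obj-row RHS becomes 18/5 − (-32/5)·6 = 42.

42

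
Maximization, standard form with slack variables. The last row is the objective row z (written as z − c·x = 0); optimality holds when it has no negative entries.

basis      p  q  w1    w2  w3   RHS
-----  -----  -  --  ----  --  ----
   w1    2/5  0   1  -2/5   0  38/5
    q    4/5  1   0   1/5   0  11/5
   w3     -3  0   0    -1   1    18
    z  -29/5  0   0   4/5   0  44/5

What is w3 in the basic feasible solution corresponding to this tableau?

w3 is basic (row 3); its value is the RHS of that row, 18.

18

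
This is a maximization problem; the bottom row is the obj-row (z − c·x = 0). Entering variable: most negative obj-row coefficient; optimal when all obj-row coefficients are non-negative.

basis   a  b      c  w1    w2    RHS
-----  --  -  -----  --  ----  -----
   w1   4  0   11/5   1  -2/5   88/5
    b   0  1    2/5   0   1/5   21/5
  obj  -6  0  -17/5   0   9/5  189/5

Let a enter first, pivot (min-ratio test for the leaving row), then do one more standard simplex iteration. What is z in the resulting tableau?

Ratio test on column a — row 1: (88/5)/4 = 22/5; row 2: entry 0 ≤ 0. Minimum is 22/5 at row 1 (w1 leaves); pivot element 4.
Pivot on row 1; the obj-row RHS becomes 189/5 − (-6)·(22/5) = 321/5.
Next entering variable (most negative obj-row entry -1/10): c.
Ratio test on column c — row 1: (22/5)/(11/20) = 8; row 2: (21/5)/(2/5) = 21/2. Minimum is 8 at row 1 (a leaves); pivot element 11/20.
After the second pivot the obj-row RHS is 321/5 − (-1/10)·8 = 65.

65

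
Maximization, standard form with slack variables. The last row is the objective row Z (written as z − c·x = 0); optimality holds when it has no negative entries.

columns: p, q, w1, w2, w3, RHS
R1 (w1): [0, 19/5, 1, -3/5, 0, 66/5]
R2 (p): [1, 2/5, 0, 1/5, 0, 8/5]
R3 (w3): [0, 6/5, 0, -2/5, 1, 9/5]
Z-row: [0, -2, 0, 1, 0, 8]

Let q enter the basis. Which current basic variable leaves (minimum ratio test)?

w3

Column q entries and ratios — w1: (66/5)/(19/5) = 66/19; p: (8/5)/(2/5) = 4; w3: (9/5)/(6/5) = 3/2.
Smallest ratio is 3/2 in the row of w3, so w3 leaves.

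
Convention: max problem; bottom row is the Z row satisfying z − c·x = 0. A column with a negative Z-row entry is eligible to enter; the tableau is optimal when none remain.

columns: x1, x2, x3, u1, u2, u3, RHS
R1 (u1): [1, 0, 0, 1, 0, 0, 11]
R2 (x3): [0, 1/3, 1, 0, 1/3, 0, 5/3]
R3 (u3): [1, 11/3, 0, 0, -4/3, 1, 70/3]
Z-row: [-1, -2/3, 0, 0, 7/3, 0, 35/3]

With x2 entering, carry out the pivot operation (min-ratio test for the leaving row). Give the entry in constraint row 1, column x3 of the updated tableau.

Ratio test on column x2 — row 1: entry 0 ≤ 0; row 2: (5/3)/(1/3) = 5; row 3: (70/3)/(11/3) = 70/11. Minimum is 5 at row 2 (x3 leaves); pivot element 1/3.
Divide row 2 by 1/3; eliminate column x2 from the other rows.
Row 1 update in column x3: 0 − 0·3 = 0.

0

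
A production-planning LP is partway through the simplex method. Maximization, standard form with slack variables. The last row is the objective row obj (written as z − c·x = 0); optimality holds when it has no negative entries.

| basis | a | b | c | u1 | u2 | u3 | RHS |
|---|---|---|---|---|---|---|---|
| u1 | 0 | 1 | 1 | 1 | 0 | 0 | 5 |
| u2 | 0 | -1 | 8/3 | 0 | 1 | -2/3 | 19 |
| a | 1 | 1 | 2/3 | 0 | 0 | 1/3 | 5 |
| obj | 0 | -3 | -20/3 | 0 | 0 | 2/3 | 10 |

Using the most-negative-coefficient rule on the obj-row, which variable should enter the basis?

c

Negative obj-row entries: b: -3, c: -20/3.
The most negative is -20/3 in column c, so c enters.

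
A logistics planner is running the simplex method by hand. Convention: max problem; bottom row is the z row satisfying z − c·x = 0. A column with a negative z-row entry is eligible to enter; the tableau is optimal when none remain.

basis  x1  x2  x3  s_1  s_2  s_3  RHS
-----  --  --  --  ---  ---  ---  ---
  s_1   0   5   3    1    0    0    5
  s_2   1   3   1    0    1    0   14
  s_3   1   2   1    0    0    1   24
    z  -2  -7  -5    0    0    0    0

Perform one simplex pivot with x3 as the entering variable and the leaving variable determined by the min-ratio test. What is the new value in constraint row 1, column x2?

Ratio test on column x3 — row 1: 5/3 = 5/3; row 2: 14/1 = 14; row 3: 24/1 = 24. Minimum is 5/3 at row 1 (s_1 leaves); pivot element 3.
Divide row 1 by 3; eliminate column x3 from the other rows.
In the new row 1, the x2 entry is the old entry divided by the pivot: 5/3 = 5/3.

5/3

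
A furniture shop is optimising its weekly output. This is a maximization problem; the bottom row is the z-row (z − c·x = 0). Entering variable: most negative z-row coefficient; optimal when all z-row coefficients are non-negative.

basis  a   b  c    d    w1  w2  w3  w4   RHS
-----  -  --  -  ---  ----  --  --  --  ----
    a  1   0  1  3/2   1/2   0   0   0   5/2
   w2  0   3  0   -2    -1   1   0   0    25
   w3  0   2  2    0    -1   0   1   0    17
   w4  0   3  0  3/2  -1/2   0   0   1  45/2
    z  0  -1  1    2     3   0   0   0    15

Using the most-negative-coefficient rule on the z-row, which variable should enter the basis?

Negative z-row entries: b: -1.
The most negative is -1 in column b, so b enters.

b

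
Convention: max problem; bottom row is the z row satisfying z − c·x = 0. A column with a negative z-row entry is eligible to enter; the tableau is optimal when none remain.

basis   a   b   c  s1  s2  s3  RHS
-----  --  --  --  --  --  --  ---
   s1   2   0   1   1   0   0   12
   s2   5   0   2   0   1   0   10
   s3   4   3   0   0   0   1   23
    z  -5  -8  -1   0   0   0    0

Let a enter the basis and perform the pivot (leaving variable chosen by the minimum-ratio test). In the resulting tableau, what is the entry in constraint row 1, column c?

Ratio test on column a — row 1: 12/2 = 6; row 2: 10/5 = 2; row 3: 23/4 = 23/4. Minimum is 2 at row 2 (s2 leaves); pivot element 5.
Divide row 2 by 5; eliminate column a from the other rows.
Row 1 update in column c: 1 − 2·(2/5) = 1/5.

1/5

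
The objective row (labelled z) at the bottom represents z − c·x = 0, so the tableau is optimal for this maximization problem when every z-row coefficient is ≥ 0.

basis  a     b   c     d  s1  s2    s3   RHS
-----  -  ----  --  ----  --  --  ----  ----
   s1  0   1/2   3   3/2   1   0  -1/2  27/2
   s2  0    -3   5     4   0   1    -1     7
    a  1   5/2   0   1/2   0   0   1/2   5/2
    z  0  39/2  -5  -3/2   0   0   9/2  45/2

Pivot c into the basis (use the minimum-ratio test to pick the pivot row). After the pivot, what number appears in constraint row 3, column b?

5/2

Ratio test on column c — row 1: (27/2)/3 = 9/2; row 2: 7/5 = 7/5; row 3: entry 0 ≤ 0. Minimum is 7/5 at row 2 (s2 leaves); pivot element 5.
Divide row 2 by 5; eliminate column c from the other rows.
Row 3 update in column b: 5/2 − 0·(-3/5) = 5/2.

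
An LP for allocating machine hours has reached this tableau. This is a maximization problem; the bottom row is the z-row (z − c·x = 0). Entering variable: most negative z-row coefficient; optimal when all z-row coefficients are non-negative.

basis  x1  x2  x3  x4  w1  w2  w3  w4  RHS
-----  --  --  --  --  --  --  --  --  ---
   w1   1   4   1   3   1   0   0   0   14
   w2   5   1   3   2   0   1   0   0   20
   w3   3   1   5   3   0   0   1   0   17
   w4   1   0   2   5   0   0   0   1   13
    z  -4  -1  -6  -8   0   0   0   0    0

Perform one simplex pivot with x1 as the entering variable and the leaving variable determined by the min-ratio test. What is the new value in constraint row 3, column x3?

Ratio test on column x1 — row 1: 14/1 = 14; row 2: 20/5 = 4; row 3: 17/3 = 17/3; row 4: 13/1 = 13. Minimum is 4 at row 2 (w2 leaves); pivot element 5.
Divide row 2 by 5; eliminate column x1 from the other rows.
Row 3 update in column x3: 5 − 3·(3/5) = 16/5.

16/5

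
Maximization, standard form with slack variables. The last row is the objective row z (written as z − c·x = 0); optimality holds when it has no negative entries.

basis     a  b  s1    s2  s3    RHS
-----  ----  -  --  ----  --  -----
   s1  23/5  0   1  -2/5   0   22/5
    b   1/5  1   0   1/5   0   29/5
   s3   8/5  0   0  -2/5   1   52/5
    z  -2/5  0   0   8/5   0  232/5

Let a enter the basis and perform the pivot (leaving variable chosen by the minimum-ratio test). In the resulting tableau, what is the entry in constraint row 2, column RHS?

129/23

Ratio test on column a — row 1: (22/5)/(23/5) = 22/23; row 2: (29/5)/(1/5) = 29; row 3: (52/5)/(8/5) = 13/2. Minimum is 22/23 at row 1 (s1 leaves); pivot element 23/5.
Divide row 1 by 23/5; eliminate column a from the other rows.
Row 2 update in column RHS: 29/5 − (1/5)·(22/23) = 129/23.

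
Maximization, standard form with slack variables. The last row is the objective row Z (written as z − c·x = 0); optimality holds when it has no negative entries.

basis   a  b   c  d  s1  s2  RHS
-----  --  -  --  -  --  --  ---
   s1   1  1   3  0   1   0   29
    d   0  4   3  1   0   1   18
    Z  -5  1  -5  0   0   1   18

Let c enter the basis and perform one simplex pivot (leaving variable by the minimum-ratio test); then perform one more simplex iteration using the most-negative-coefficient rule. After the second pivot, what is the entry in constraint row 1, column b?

-3

Ratio test on column c — row 1: 29/3 = 29/3; row 2: 18/3 = 6. Minimum is 6 at row 2 (d leaves); pivot element 3.
Divide row 2 by 3; eliminate column c from the other rows.
Second iteration: most negative Z-row entry is -5 in column a, so a enters.
Ratio test on column a — row 1: 11/1 = 11; row 2: entry 0 ≤ 0. Minimum is 11 at row 1 (s1 leaves); pivot element 1.
Divide row 1 by 1; eliminate column a from the other rows.
After both pivots, the entry at constraint row 1, column b is -3.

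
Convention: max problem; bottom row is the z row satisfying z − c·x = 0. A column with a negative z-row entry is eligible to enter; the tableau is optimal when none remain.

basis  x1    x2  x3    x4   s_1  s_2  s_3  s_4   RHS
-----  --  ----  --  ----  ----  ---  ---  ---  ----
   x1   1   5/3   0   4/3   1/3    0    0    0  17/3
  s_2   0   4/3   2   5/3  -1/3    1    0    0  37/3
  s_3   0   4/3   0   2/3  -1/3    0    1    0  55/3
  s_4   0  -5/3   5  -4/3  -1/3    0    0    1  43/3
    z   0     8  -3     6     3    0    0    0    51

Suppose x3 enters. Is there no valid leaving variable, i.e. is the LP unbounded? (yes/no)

no

Column x3 has positive entries in row(s) 2, 4, so the ratio test bounds it — not unbounded.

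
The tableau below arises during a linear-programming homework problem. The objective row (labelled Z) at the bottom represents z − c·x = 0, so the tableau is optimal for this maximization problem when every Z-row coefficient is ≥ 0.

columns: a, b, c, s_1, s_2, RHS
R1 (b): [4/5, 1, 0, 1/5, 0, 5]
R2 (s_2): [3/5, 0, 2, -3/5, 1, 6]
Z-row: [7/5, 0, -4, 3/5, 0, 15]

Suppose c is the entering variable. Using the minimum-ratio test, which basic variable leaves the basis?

s_2

Column c entries and ratios — b: 0 ≤ 0, skip; s_2: 6/2 = 3.
Smallest ratio is 3 in the row of s_2, so s_2 leaves.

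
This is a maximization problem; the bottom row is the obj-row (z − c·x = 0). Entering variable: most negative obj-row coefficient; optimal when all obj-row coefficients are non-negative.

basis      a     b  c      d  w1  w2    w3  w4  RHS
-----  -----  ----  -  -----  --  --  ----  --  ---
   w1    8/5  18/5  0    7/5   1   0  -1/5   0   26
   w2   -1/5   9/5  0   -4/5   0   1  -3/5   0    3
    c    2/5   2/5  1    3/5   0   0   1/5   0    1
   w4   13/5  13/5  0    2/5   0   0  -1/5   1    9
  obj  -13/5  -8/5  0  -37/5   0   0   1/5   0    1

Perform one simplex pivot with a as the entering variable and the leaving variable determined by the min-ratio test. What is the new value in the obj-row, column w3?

Ratio test on column a — row 1: 26/(8/5) = 65/4; row 2: entry -1/5 ≤ 0; row 3: 1/(2/5) = 5/2; row 4: 9/(13/5) = 45/13. Minimum is 5/2 at row 3 (c leaves); pivot element 2/5.
Divide row 3 by 2/5; eliminate column a from the other rows.
obj-row update in column w3: 1/5 − (-13/5)·(1/2) = 3/2.

3/2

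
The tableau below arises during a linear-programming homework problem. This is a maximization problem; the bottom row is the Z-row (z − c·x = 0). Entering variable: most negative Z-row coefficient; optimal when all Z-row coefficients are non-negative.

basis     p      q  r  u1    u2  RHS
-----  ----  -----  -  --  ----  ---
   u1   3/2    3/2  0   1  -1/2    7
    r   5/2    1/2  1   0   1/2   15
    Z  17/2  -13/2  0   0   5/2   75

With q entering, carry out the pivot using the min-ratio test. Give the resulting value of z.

316/3

Ratio test on column q — row 1: 7/(3/2) = 14/3; row 2: 15/(1/2) = 30. Minimum is 14/3 at row 1 (u1 leaves); pivot element 3/2.
Pivot on row 1; the Z-row RHS becomes 75 − (-13/2)·(14/3) = 316/3.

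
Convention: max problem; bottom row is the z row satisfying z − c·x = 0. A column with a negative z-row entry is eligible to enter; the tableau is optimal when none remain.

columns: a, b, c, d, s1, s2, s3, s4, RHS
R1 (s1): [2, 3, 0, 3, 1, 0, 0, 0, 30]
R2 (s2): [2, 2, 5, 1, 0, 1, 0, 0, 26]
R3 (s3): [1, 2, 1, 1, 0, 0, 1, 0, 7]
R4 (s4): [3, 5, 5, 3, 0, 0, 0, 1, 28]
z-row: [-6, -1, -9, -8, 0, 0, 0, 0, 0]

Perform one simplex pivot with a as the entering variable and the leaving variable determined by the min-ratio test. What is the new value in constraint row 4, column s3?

-3

Ratio test on column a — row 1: 30/2 = 15; row 2: 26/2 = 13; row 3: 7/1 = 7; row 4: 28/3 = 28/3. Minimum is 7 at row 3 (s3 leaves); pivot element 1.
Divide row 3 by 1; eliminate column a from the other rows.
Row 4 update in column s3: 0 − 3·1 = -3.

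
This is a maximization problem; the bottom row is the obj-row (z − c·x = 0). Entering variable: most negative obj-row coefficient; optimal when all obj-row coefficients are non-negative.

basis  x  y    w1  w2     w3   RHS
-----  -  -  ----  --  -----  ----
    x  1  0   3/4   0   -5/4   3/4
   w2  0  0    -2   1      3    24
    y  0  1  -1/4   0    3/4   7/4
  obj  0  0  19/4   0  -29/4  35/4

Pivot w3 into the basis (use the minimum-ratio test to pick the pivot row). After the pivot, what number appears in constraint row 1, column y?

Ratio test on column w3 — row 1: entry -5/4 ≤ 0; row 2: 24/3 = 8; row 3: (7/4)/(3/4) = 7/3. Minimum is 7/3 at row 3 (y leaves); pivot element 3/4.
Divide row 3 by 3/4; eliminate column w3 from the other rows.
Row 1 update in column y: 0 − (-5/4)·(4/3) = 5/3.

5/3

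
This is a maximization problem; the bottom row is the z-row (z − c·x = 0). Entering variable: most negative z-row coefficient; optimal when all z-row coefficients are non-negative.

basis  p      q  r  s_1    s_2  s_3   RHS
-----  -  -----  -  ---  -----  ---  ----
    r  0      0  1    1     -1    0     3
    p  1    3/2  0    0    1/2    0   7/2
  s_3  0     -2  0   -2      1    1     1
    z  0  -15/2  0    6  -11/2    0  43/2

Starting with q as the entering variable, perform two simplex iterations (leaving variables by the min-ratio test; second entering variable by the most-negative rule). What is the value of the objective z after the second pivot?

246/5

Ratio test on column q — row 1: entry 0 ≤ 0; row 2: (7/2)/(3/2) = 7/3; row 3: entry -2 ≤ 0. Minimum is 7/3 at row 2 (p leaves); pivot element 3/2.
Pivot on row 2; the z-row RHS becomes 43/2 − (-15/2)·(7/3) = 39.
Next entering variable (most negative z-row entry -3): s_2.
Ratio test on column s_2 — row 1: entry -1 ≤ 0; row 2: (7/3)/(1/3) = 7; row 3: (17/3)/(5/3) = 17/5. Minimum is 17/5 at row 3 (s_3 leaves); pivot element 5/3.
After the second pivot the z-row RHS is 39 − (-3)·(17/5) = 246/5.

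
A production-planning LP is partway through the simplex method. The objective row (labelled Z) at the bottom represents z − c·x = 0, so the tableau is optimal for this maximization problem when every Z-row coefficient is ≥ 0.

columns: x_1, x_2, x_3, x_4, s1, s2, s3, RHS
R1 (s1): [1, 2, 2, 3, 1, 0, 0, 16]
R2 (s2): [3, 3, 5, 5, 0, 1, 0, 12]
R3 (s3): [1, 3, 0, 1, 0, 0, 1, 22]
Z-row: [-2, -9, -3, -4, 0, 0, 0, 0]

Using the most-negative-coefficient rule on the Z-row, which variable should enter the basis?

Negative Z-row entries: x_1: -2, x_2: -9, x_3: -3, x_4: -4.
The most negative is -9 in column x_2, so x_2 enters.

x_2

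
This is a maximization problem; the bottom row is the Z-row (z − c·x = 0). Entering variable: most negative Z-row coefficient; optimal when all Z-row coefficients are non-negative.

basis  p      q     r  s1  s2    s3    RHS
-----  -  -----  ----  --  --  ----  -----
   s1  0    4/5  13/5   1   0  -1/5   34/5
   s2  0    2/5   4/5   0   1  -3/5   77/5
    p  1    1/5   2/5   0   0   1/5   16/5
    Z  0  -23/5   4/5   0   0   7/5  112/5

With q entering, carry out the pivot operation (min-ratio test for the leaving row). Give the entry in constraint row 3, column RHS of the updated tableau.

3/2

Ratio test on column q — row 1: (34/5)/(4/5) = 17/2; row 2: (77/5)/(2/5) = 77/2; row 3: (16/5)/(1/5) = 16. Minimum is 17/2 at row 1 (s1 leaves); pivot element 4/5.
Divide row 1 by 4/5; eliminate column q from the other rows.
Row 3 update in column RHS: 16/5 − (1/5)·(17/2) = 3/2.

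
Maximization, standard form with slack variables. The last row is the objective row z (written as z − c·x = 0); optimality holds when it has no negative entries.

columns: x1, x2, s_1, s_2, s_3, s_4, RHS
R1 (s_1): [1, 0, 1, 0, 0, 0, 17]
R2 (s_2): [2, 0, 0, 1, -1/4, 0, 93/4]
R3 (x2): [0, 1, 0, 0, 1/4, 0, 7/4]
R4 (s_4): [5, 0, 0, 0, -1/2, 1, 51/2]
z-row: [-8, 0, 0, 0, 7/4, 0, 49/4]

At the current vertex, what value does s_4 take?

s_4 is basic (row 4); its value is the RHS of that row, 51/2.

51/2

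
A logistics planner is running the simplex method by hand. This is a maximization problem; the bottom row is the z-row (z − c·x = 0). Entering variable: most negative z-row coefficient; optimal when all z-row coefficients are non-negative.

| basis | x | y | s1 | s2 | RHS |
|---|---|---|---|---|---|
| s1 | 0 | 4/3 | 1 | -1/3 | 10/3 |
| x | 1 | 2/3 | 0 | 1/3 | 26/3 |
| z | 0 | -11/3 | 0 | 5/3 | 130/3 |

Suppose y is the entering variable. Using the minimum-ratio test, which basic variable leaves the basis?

Column y entries and ratios — s1: (10/3)/(4/3) = 5/2; x: (26/3)/(2/3) = 13.
Smallest ratio is 5/2 in the row of s1, so s1 leaves.

s1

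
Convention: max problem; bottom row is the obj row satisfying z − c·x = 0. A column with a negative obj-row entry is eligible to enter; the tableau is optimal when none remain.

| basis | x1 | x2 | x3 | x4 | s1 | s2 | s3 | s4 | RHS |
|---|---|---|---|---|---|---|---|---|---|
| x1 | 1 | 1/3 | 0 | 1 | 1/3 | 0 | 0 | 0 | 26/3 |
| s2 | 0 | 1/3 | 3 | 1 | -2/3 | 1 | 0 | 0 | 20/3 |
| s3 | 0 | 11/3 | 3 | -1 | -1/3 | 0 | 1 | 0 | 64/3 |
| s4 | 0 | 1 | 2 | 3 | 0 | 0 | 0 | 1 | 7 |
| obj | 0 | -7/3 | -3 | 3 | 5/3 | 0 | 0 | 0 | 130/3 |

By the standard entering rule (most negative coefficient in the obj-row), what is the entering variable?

x3

Negative obj-row entries: x2: -7/3, x3: -3.
The most negative is -3 in column x3, so x3 enters.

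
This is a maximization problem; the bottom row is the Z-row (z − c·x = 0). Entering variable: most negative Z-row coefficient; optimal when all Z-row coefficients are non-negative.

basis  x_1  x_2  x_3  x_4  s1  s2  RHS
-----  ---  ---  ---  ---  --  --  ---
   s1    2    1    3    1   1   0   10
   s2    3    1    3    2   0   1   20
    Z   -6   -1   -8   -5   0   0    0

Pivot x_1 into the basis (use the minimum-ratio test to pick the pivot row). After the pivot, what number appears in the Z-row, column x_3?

Ratio test on column x_1 — row 1: 10/2 = 5; row 2: 20/3 = 20/3. Minimum is 5 at row 1 (s1 leaves); pivot element 2.
Divide row 1 by 2; eliminate column x_1 from the other rows.
Z-row update in column x_3: -8 − (-6)·(3/2) = 1.

1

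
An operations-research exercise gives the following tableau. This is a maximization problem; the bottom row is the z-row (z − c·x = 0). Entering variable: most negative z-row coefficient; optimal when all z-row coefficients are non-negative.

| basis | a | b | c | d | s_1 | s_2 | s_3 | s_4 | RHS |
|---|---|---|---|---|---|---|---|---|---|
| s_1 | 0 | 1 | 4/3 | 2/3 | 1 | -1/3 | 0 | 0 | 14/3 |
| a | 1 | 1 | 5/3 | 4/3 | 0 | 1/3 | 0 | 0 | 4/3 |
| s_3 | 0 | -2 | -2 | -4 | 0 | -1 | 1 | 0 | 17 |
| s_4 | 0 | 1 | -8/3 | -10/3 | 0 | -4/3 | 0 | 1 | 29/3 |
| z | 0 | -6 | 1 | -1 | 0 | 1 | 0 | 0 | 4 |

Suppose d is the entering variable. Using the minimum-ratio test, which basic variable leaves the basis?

Column d entries and ratios — s_1: (14/3)/(2/3) = 7; a: (4/3)/(4/3) = 1; s_3: -4 ≤ 0, skip; s_4: -10/3 ≤ 0, skip.
Smallest ratio is 1 in the row of a, so a leaves.

a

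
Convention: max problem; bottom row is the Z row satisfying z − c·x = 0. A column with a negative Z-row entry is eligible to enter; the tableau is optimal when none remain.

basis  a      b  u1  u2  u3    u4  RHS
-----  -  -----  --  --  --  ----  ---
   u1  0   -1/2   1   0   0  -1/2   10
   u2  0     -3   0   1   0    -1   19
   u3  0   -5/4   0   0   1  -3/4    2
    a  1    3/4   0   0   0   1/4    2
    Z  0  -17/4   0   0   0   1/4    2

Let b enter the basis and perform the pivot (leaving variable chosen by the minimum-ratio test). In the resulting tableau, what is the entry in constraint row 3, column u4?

-1/3

Ratio test on column b — row 1: entry -1/2 ≤ 0; row 2: entry -3 ≤ 0; row 3: entry -5/4 ≤ 0; row 4: 2/(3/4) = 8/3. Minimum is 8/3 at row 4 (a leaves); pivot element 3/4.
Divide row 4 by 3/4; eliminate column b from the other rows.
Row 3 update in column u4: -3/4 − (-5/4)·(1/3) = -1/3.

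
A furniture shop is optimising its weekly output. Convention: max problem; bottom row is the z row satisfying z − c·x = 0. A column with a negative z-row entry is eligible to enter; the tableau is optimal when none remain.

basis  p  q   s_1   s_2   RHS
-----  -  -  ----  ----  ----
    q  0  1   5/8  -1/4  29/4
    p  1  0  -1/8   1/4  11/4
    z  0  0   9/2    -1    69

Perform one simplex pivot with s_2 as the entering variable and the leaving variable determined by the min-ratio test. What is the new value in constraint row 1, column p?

Ratio test on column s_2 — row 1: entry -1/4 ≤ 0; row 2: (11/4)/(1/4) = 11. Minimum is 11 at row 2 (p leaves); pivot element 1/4.
Divide row 2 by 1/4; eliminate column s_2 from the other rows.
Row 1 update in column p: 0 − (-1/4)·4 = 1.

1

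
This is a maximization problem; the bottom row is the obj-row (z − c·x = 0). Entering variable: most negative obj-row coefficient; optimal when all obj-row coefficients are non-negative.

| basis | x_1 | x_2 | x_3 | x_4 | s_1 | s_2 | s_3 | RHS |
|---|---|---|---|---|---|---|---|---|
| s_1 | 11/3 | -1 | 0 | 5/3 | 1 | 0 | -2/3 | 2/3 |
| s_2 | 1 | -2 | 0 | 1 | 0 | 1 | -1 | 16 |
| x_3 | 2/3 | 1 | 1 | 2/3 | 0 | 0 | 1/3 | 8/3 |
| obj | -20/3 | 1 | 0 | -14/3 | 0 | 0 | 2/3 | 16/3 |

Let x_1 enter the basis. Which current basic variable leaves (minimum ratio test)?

Column x_1 entries and ratios — s_1: (2/3)/(11/3) = 2/11; s_2: 16/1 = 16; x_3: (8/3)/(2/3) = 4.
Smallest ratio is 2/11 in the row of s_1, so s_1 leaves.

s_1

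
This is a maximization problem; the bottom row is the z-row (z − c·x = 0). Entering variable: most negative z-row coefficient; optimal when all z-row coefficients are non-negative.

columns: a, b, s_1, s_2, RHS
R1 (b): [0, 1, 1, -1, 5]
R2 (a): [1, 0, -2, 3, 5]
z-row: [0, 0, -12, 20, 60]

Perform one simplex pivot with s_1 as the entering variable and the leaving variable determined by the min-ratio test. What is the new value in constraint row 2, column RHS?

15

Ratio test on column s_1 — row 1: 5/1 = 5; row 2: entry -2 ≤ 0. Minimum is 5 at row 1 (b leaves); pivot element 1.
Divide row 1 by 1; eliminate column s_1 from the other rows.
Row 2 update in column RHS: 5 − (-2)·5 = 15.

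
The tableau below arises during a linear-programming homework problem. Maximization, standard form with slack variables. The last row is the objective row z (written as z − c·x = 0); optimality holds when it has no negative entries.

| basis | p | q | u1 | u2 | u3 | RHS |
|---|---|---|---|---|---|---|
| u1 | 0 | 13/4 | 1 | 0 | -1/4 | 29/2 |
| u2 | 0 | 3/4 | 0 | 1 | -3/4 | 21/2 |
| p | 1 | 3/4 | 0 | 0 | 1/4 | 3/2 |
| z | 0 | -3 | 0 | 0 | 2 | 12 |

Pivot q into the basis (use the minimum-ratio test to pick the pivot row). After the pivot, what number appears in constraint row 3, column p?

Ratio test on column q — row 1: (29/2)/(13/4) = 58/13; row 2: (21/2)/(3/4) = 14; row 3: (3/2)/(3/4) = 2. Minimum is 2 at row 3 (p leaves); pivot element 3/4.
Divide row 3 by 3/4; eliminate column q from the other rows.
In the new row 3, the p entry is the old entry divided by the pivot: 1/(3/4) = 4/3.

4/3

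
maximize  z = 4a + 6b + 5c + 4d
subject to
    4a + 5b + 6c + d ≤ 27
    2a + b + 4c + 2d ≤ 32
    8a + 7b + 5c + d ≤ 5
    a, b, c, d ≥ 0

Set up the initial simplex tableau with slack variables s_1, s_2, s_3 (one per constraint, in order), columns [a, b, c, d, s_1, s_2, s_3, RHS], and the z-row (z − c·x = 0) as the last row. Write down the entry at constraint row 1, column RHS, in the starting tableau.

27

The RHS of constraint 1 is b_1 = 27.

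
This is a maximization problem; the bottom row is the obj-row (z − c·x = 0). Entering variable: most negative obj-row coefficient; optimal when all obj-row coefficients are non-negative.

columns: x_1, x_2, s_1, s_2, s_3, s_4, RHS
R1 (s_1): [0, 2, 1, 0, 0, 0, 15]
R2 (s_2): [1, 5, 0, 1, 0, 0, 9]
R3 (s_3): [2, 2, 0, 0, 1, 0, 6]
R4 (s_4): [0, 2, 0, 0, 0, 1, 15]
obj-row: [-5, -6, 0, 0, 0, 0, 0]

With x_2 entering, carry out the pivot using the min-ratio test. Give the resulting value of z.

54/5

Ratio test on column x_2 — row 1: 15/2 = 15/2; row 2: 9/5 = 9/5; row 3: 6/2 = 3; row 4: 15/2 = 15/2. Minimum is 9/5 at row 2 (s_2 leaves); pivot element 5.
Pivot on row 2; the obj-row RHS becomes 0 − (-6)·(9/5) = 54/5.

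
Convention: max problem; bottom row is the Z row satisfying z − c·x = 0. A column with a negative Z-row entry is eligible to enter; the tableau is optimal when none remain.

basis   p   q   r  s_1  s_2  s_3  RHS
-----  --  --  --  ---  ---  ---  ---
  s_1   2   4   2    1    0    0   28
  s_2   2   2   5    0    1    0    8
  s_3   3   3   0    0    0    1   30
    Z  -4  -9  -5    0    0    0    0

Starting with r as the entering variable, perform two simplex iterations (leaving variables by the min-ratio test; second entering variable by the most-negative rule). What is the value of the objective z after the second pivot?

Ratio test on column r — row 1: 28/2 = 14; row 2: 8/5 = 8/5; row 3: entry 0 ≤ 0. Minimum is 8/5 at row 2 (s_2 leaves); pivot element 5.
Pivot on row 2; the Z-row RHS becomes 0 − (-5)·(8/5) = 8.
Next entering variable (most negative Z-row entry -7): q.
Ratio test on column q — row 1: (124/5)/(16/5) = 31/4; row 2: (8/5)/(2/5) = 4; row 3: 30/3 = 10. Minimum is 4 at row 2 (r leaves); pivot element 2/5.
After the second pivot the Z-row RHS is 8 − (-7)·4 = 36.

36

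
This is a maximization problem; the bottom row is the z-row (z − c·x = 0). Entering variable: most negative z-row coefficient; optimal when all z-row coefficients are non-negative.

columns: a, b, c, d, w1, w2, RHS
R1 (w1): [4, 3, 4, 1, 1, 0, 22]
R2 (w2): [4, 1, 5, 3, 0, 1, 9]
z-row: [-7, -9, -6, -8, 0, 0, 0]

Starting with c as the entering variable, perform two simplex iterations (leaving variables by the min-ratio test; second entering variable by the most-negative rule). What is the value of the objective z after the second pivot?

696/11

Ratio test on column c — row 1: 22/4 = 11/2; row 2: 9/5 = 9/5. Minimum is 9/5 at row 2 (w2 leaves); pivot element 5.
Pivot on row 2; the z-row RHS becomes 0 − (-6)·(9/5) = 54/5.
Next entering variable (most negative z-row entry -39/5): b.
Ratio test on column b — row 1: (74/5)/(11/5) = 74/11; row 2: (9/5)/(1/5) = 9. Minimum is 74/11 at row 1 (w1 leaves); pivot element 11/5.
After the second pivot the z-row RHS is 54/5 − (-39/5)·(74/11) = 696/11.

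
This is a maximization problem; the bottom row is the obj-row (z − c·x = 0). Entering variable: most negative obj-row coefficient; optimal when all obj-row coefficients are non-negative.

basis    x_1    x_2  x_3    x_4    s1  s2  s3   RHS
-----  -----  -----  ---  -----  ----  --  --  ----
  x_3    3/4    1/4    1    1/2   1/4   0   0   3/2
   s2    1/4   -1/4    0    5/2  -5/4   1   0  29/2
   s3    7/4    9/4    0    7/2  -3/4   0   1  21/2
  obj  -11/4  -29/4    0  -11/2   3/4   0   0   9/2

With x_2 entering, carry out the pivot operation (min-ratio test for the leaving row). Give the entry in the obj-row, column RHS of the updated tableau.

Ratio test on column x_2 — row 1: (3/2)/(1/4) = 6; row 2: entry -1/4 ≤ 0; row 3: (21/2)/(9/4) = 14/3. Minimum is 14/3 at row 3 (s3 leaves); pivot element 9/4.
Divide row 3 by 9/4; eliminate column x_2 from the other rows.
obj-row update in column RHS: 9/2 − (-29/4)·(14/3) = 115/3.

115/3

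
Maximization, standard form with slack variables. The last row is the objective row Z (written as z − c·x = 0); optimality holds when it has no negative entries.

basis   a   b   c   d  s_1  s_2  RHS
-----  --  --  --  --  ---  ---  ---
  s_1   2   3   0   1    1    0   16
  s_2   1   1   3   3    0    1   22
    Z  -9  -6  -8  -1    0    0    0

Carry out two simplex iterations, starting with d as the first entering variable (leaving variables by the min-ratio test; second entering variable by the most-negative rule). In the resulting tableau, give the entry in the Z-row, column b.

41/5

Ratio test on column d — row 1: 16/1 = 16; row 2: 22/3 = 22/3. Minimum is 22/3 at row 2 (s_2 leaves); pivot element 3.
Divide row 2 by 3; eliminate column d from the other rows.
Second iteration: most negative Z-row entry is -26/3 in column a, so a enters.
Ratio test on column a — row 1: (26/3)/(5/3) = 26/5; row 2: (22/3)/(1/3) = 22. Minimum is 26/5 at row 1 (s_1 leaves); pivot element 5/3.
Divide row 1 by 5/3; eliminate column a from the other rows.
After both pivots, the entry at the Z-row, column b is 41/5.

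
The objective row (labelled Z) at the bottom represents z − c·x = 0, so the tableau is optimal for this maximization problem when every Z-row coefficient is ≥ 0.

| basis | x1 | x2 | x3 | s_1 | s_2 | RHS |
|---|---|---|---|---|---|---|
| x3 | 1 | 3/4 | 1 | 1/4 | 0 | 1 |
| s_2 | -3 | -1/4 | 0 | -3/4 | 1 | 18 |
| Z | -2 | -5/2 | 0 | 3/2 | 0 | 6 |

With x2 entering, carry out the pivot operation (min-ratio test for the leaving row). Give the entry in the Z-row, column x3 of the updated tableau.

10/3

Ratio test on column x2 — row 1: 1/(3/4) = 4/3; row 2: entry -1/4 ≤ 0. Minimum is 4/3 at row 1 (x3 leaves); pivot element 3/4.
Divide row 1 by 3/4; eliminate column x2 from the other rows.
Z-row update in column x3: 0 − (-5/2)·(4/3) = 10/3.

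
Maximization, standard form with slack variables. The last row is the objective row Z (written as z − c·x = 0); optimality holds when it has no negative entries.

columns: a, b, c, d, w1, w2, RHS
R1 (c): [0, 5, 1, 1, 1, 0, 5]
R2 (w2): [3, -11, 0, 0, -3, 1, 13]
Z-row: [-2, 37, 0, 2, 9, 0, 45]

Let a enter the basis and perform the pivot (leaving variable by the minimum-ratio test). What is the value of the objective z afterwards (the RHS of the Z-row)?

161/3

Ratio test on column a — row 1: entry 0 ≤ 0; row 2: 13/3 = 13/3. Minimum is 13/3 at row 2 (w2 leaves); pivot element 3.
Pivot on row 2; the Z-row RHS becomes 45 − (-2)·(13/3) = 161/3.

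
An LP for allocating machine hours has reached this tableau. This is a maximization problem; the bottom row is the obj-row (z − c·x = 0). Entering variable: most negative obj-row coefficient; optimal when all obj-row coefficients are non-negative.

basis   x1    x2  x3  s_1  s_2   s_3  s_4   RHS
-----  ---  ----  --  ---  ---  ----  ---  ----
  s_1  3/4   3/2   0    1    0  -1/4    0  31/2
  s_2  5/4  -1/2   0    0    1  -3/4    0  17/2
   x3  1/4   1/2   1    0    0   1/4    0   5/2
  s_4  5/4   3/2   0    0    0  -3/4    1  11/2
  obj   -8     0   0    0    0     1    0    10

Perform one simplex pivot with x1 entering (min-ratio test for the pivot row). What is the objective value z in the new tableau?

Ratio test on column x1 — row 1: (31/2)/(3/4) = 62/3; row 2: (17/2)/(5/4) = 34/5; row 3: (5/2)/(1/4) = 10; row 4: (11/2)/(5/4) = 22/5. Minimum is 22/5 at row 4 (s_4 leaves); pivot element 5/4.
Pivot on row 4; the obj-row RHS becomes 10 − (-8)·(22/5) = 226/5.

226/5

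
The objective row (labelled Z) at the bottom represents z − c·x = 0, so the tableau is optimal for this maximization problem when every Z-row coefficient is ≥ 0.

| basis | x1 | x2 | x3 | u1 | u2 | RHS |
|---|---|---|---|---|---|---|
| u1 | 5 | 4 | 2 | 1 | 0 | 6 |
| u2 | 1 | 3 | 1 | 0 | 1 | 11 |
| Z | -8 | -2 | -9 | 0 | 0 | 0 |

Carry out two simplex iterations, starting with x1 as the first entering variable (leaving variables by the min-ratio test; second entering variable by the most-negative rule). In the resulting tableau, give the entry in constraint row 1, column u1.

Ratio test on column x1 — row 1: 6/5 = 6/5; row 2: 11/1 = 11. Minimum is 6/5 at row 1 (u1 leaves); pivot element 5.
Divide row 1 by 5; eliminate column x1 from the other rows.
Second iteration: most negative Z-row entry is -29/5 in column x3, so x3 enters.
Ratio test on column x3 — row 1: (6/5)/(2/5) = 3; row 2: (49/5)/(3/5) = 49/3. Minimum is 3 at row 1 (x1 leaves); pivot element 2/5.
Divide row 1 by 2/5; eliminate column x3 from the other rows.
After both pivots, the entry at constraint row 1, column u1 is 1/2.

1/2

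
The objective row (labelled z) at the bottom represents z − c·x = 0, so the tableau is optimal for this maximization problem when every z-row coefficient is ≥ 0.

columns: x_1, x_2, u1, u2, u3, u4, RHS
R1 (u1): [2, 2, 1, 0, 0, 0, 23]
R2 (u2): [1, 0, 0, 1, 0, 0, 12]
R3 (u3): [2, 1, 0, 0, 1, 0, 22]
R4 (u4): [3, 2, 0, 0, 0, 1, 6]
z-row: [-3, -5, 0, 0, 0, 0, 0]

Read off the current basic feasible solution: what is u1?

23

u1 is basic (row 1); its value is the RHS of that row, 23.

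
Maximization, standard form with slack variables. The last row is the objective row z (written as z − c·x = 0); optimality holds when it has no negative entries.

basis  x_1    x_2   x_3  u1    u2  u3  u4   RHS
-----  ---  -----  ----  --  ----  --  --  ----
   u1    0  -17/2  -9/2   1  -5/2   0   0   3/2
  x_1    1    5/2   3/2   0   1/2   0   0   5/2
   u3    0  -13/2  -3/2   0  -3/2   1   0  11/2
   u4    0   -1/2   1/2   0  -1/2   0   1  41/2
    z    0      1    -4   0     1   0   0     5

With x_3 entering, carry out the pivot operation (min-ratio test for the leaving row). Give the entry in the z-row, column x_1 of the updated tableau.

8/3

Ratio test on column x_3 — row 1: entry -9/2 ≤ 0; row 2: (5/2)/(3/2) = 5/3; row 3: entry -3/2 ≤ 0; row 4: (41/2)/(1/2) = 41. Minimum is 5/3 at row 2 (x_1 leaves); pivot element 3/2.
Divide row 2 by 3/2; eliminate column x_3 from the other rows.
z-row update in column x_1: 0 − (-4)·(2/3) = 8/3.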